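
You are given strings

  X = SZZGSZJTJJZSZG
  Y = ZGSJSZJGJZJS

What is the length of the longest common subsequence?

Taking Z at X[3]=Y[1] → G at X[4]=Y[2] → S at X[5]=Y[5] → Z at X[6]=Y[6] → J at X[7]=Y[7] → J at X[9]=Y[9] → J at X[10]=Y[11] → S at X[12]=Y[12] gives a common subsequence of length 8. dp[14][12] = 8 confirms this is the maximum.

8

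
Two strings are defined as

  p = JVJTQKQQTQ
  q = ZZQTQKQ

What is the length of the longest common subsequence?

4

Taking T [4,4] → Q [5,5] → K [6,6] → Q [10,7] gives a common subsequence of length 4. Since dp[10][7] = 4, nothing longer is possible.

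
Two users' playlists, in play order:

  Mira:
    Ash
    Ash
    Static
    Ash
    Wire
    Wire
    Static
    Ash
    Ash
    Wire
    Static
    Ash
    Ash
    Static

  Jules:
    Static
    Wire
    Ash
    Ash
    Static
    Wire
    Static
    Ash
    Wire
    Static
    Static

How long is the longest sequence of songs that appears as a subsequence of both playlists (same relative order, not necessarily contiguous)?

9

Pick Ash (Mira #1, Jules #3), then Ash (Mira #2, Jules #4), then Static (Mira #3, Jules #5), then Wire (Mira #6, Jules #6), then Static (Mira #7, Jules #7), then Ash (Mira #9, Jules #8), then Wire (Mira #10, Jules #9), then Static (Mira #11, Jules #10), then Static (Mira #14, Jules #11); all 9 songs appear in both, in order. Since dp[14][11] = 9, nothing longer is possible.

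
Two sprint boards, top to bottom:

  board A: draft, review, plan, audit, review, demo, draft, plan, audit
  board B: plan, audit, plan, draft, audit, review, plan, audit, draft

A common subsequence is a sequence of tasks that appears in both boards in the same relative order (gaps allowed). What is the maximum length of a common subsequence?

5

One common subsequence of length 5: draft (board A #1, board B #4), then review (board A #2, board B #6), then plan (board A #3, board B #7), then audit (board A #4, board B #8), then draft (board A #7, board B #9). dp[9][9] = 5 confirms this is the maximum.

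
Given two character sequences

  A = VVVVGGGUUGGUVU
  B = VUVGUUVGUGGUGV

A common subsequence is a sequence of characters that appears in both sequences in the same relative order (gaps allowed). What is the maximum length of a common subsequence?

9

Match V [1,1]; then V [2,3]; then V [4,7]; then G [5,8]; then G [6,10]; then G [7,11]; then U [9,12]; then G [11,13]; then V [13,14] — 9 characters in the same relative order in both. dp[14][14] = 9 confirms this is the maximum.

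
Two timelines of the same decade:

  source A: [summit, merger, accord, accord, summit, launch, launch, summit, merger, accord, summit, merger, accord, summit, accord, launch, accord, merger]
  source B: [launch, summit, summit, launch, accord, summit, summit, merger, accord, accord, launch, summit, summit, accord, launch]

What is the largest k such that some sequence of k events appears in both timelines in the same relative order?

Match summit [1,3], then accord [4,5], then summit [5,6], then summit [8,7], then merger [9,8], then accord [10,10], then summit [11,12], then summit [14,13], then accord [15,14], then launch [16,15] — 10 events in the same relative order in both. dp[18][15] = 10 confirms this is the maximum.

10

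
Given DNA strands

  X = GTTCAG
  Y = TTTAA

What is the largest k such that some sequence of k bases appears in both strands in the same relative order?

3

Match T [2,2], then T [3,3], then A [5,5] — 3 bases in the same relative order in both. dp[6][5] = 3 confirms this is the maximum.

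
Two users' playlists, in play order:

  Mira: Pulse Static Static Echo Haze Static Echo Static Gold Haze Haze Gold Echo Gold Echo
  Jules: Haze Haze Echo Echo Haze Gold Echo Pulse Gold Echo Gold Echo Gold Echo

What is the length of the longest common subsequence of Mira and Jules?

8

Match Echo (Mira #4, Jules #4), then Haze (Mira #5, Jules #5), then Echo (Mira #7, Jules #7), then Gold (Mira #9, Jules #9), then Gold (Mira #12, Jules #11), then Echo (Mira #13, Jules #12), then Gold (Mira #14, Jules #13), then Echo (Mira #15, Jules #14) — 8 songs in the same relative order in both. dp[15][14] = 8 confirms this is the maximum.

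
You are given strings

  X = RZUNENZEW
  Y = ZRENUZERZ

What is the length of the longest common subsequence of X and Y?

Taking R [1,2], E [5,3], N [6,4], Z [7,6], E [8,7] gives a common subsequence of length 5. The LCS DP gives dp[9][9] = 5, so this is optimal.

5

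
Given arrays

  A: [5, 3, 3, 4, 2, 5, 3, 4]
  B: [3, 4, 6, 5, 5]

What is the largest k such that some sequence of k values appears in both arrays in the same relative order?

Pick 3 at A[3]=B[1]; then 4 at A[4]=B[2]; then 5 at A[6]=B[5]; all 3 values appear in both, in order. The LCS DP gives dp[8][5] = 3, so this is optimal.

3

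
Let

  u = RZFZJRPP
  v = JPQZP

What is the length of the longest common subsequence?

One common subsequence of length 3: J at u[5]=v[1] → P at u[7]=v[2] → P at u[8]=v[5]. Since dp[8][5] = 3, nothing longer is possible.

3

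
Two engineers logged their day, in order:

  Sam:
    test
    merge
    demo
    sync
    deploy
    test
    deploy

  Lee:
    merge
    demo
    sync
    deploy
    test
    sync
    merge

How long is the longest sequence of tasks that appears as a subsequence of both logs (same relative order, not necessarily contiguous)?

5

Pick merge [2,1], then demo [3,2], then sync [4,3], then deploy [5,4], then test [6,5]; all 5 tasks appear in both, in order. Since dp[7][7] = 5, nothing longer is possible.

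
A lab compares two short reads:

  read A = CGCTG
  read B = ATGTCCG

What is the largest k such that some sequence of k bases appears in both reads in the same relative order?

Let dp[i][j] be the LCS length of the first i bases of read A and the first j bases of read B. dp[i][j] = dp[i-1][j-1]+1 when the i-th and j-th bases match, else max(dp[i-1][j], dp[i][j-1]).
    ·  A  T  G  T  C  C  G
 ·  0  0  0  0  0  0  0  0
 C  0  0  0  0  0  1  1  1
 G  0  0  0  1  1  1  1  2
 C  0  0  0  1  1  2  2  2
 T  0  0  1  1  2  2  2  2
 G  0  0  1  2  2  2  2  3
dp[5][7] = 3. One LCS (by backtracking along matches): CCG.

3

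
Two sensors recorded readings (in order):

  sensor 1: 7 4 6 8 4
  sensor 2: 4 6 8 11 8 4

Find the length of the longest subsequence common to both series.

4

Let dp[i][j] be the LCS length of the first i values of sensor 1 and the first j values of sensor 2. dp[i][j] = dp[i-1][j-1]+1 when the i-th and j-th values match, else max(dp[i-1][j], dp[i][j-1]).
    ·  4  6  8 11  8  4
 ·  0  0  0  0  0  0  0
 7  0  0  0  0  0  0  0
 4  0  1  1  1  1  1  1
 6  0  1  2  2  2  2  2
 8  0  1  2  3  3  3  3
 4  0  1  2  3  3  3  4
dp[5][6] = 4. One LCS (by backtracking along matches): 4, 6, 8, 4.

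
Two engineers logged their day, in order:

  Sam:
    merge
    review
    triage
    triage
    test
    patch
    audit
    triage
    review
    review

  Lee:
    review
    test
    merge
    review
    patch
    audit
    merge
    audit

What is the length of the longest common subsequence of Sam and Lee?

Taking merge (Sam #1, Lee #3), then review (Sam #2, Lee #4), then patch (Sam #6, Lee #5), then audit (Sam #7, Lee #8) gives a common subsequence of length 4. The LCS DP gives dp[10][8] = 4, so this is optimal.

4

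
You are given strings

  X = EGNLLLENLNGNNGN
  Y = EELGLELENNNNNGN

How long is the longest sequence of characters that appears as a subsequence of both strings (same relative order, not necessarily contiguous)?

11

Pick E at X[1]=Y[2], then G at X[2]=Y[4], then L at X[4]=Y[5], then L at X[6]=Y[7], then E at X[7]=Y[8], then N at X[8]=Y[10], then N at X[10]=Y[11], then N at X[12]=Y[12], then N at X[13]=Y[13], then G at X[14]=Y[14], then N at X[15]=Y[15]; all 11 characters appear in both, in order. dp[15][15] = 11 confirms this is the maximum.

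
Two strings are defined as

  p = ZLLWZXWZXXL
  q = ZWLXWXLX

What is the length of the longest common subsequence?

6

Taking Z [1,1], L [3,3], X [6,4], W [7,5], X [9,6], X [10,8] gives a common subsequence of length 6. Since dp[11][8] = 6, nothing longer is possible.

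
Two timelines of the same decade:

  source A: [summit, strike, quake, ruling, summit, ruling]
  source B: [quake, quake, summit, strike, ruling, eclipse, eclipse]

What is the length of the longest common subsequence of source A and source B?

3

Taking summit [1,3]; then strike [2,4]; then ruling [4,5] gives a common subsequence of length 3. The LCS DP gives dp[6][7] = 3, so this is optimal.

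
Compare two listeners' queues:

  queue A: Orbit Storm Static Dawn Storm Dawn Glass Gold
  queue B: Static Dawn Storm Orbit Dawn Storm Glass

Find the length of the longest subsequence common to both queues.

5

Match Static at queue A[3]=queue B[1] → Dawn at queue A[4]=queue B[2] → Storm at queue A[5]=queue B[3] → Dawn at queue A[6]=queue B[5] → Glass at queue A[7]=queue B[7] — 5 songs in the same relative order in both. dp[8][7] = 5 confirms this is the maximum.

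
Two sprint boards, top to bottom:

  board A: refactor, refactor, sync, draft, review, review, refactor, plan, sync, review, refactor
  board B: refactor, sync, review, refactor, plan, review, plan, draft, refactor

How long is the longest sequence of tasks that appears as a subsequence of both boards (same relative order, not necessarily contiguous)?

7

Taking refactor (board A #2, board B #1) → sync (board A #3, board B #2) → review (board A #6, board B #3) → refactor (board A #7, board B #4) → plan (board A #8, board B #5) → review (board A #10, board B #6) → refactor (board A #11, board B #9) gives a common subsequence of length 7. The LCS DP gives dp[11][9] = 7, so this is optimal.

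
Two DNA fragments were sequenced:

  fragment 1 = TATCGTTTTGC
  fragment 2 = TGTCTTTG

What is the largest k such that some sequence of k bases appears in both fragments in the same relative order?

One common subsequence of length 7: T [1,1], then T [3,3], then C [4,4], then T [7,5], then T [8,6], then T [9,7], then G [10,8]. Since dp[11][8] = 7, nothing longer is possible.

7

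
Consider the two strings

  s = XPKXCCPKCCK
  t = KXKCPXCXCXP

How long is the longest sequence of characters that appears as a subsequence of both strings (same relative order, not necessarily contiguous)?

6

Let dp[i][j] be the LCS length of the first i characters of s and the first j characters of t. dp[i][j] = dp[i-1][j-1]+1 when the i-th and j-th characters match, else max(dp[i-1][j], dp[i][j-1]).
    ·  K  X  K  C  P  X  C  X  C  X  P
 ·  0  0  0  0  0  0  0  0  0  0  0  0
 X  0  0  1  1  1  1  1  1  1  1  1  1
 P  0  0  1  1  1  2  2  2  2  2  2  2
 K  0  1  1  2  2  2  2  2  2  2  2  2
 X  0  1  2  2  2  2  3  3  3  3  3  3
 C  0  1  2  2  3  3  3  4  4  4  4  4
 C  0  1  2  2  3  3  3  4  4  5  5  5
 P  0  1  2  2  3  4  4  4  4  5  5  6
 K  0  1  2  3  3  4  4  4  4  5  5  6
 C  0  1  2  3  4  4  4  5  5  5  5  6
 C  0  1  2  3  4  4  4  5  5  6  6  6
 K  0  1  2  3  4  4  4  5  5  6  6  6
dp[11][11] = 6. One LCS (by backtracking along matches): XPXCCP.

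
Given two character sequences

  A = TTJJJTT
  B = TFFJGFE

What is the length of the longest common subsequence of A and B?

Let dp[i][j] be the LCS length of the first i characters of A and the first j characters of B. dp[i][j] = dp[i-1][j-1]+1 when the i-th and j-th characters match, else max(dp[i-1][j], dp[i][j-1]).
    ·  T  F  F  J  G  F  E
 ·  0  0  0  0  0  0  0  0
 T  0  1  1  1  1  1  1  1
 T  0  1  1  1  1  1  1  1
 J  0  1  1  1  2  2  2  2
 J  0  1  1  1  2  2  2  2
 J  0  1  1  1  2  2  2  2
 T  0  1  1  1  2  2  2  2
 T  0  1  1  1  2  2  2  2
dp[7][7] = 2. One LCS (by backtracking along matches): TJ.

2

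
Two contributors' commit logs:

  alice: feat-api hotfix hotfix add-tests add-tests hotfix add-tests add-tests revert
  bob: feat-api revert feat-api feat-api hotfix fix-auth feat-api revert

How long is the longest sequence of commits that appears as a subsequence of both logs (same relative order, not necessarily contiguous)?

3

One common subsequence of length 3: feat-api (alice #1, bob #4), then hotfix (alice #2, bob #5), then revert (alice #9, bob #8). dp[9][8] = 3 confirms this is the maximum.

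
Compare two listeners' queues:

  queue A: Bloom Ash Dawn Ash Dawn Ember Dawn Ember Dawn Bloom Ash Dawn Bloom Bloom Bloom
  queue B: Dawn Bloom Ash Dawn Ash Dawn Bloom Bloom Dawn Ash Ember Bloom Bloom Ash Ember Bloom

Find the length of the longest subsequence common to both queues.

Match Bloom [1,2] → Ash [2,3] → Dawn [3,4] → Ash [4,5] → Dawn [5,6] → Dawn [7,9] → Ember [8,11] → Bloom [10,13] → Ash [11,14] → Bloom [15,16] — 10 songs in the same relative order in both. Since dp[15][16] = 10, nothing longer is possible.

10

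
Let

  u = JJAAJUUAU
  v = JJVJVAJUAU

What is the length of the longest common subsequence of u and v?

Taking J (u #1, v #2), then J (u #2, v #4), then A (u #4, v #6), then J (u #5, v #7), then U (u #7, v #8), then A (u #8, v #9), then U (u #9, v #10) gives a common subsequence of length 7. dp[9][10] = 7 confirms this is the maximum.

7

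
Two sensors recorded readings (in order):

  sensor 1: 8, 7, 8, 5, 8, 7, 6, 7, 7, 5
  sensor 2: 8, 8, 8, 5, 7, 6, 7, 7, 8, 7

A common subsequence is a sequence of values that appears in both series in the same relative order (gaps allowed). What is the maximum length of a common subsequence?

Let dp[i][j] be the LCS length of the first i values of sensor 1 and the first j values of sensor 2. dp[i][j] = dp[i-1][j-1]+1 when the i-th and j-th values match, else max(dp[i-1][j], dp[i][j-1]).
    ·  8  8  8  5  7  6  7  7  8  7
 ·  0  0  0  0  0  0  0  0  0  0  0
 8  0  1  1  1  1  1  1  1  1  1  1
 7  0  1  1  1  1  2  2  2  2  2  2
 8  0  1  2  2  2  2  2  2  2  3  3
 5  0  1  2  2  3  3  3  3  3  3  3
 8  0  1  2  3  3  3  3  3  3  4  4
 7  0  1  2  3  3  4  4  4  4  4  5
 6  0  1  2  3  3  4  5  5  5  5  5
 7  0  1  2  3  3  4  5  6  6  6  6
 7  0  1  2  3  3  4  5  6  7  7  7
 5  0  1  2  3  4  4  5  6  7  7  7
dp[10][10] = 7. One LCS (by backtracking along matches): 8, 8, 5, 7, 6, 7, 7.

7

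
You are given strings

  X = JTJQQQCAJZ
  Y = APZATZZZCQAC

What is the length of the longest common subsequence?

3

Taking T [2,5], Q [4,10], C [7,12] gives a common subsequence of length 3, and the DP table's final entry dp[10][12] is also 3, so no common subsequence is longer.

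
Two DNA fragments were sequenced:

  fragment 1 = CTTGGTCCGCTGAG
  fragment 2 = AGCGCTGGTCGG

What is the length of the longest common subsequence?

Match C at fragment 1[1]=fragment 2[5], then T at fragment 1[3]=fragment 2[6], then G at fragment 1[4]=fragment 2[7], then G at fragment 1[5]=fragment 2[8], then T at fragment 1[6]=fragment 2[9], then C at fragment 1[10]=fragment 2[10], then G at fragment 1[12]=fragment 2[11], then G at fragment 1[14]=fragment 2[12] — 8 bases in the same relative order in both. Since dp[14][12] = 8, nothing longer is possible.

8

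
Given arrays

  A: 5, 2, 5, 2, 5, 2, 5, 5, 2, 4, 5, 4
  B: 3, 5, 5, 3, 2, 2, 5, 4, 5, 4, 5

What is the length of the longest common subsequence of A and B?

8

Let dp[i][j] be the LCS length of the first i values of A and the first j values of B. dp[i][j] = dp[i-1][j-1]+1 when the i-th and j-th values match, else max(dp[i-1][j], dp[i][j-1]).
    ·  3  5  5  3  2  2  5  4  5  4  5
 ·  0  0  0  0  0  0  0  0  0  0  0  0
 5  0  0  1  1  1  1  1  1  1  1  1  1
 2  0  0  1  1  1  2  2  2  2  2  2  2
 5  0  0  1  2  2  2  2  3  3  3  3  3
 2  0  0  1  2  2  3  3  3  3  3  3  3
 5  0  0  1  2  2  3  3  4  4  4  4  4
 2  0  0  1  2  2  3  4  4  4  4  4  4
 5  0  0  1  2  2  3  4  5  5  5  5  5
 5  0  0  1  2  2  3  4  5  5  6  6  6
 2  0  0  1  2  2  3  4  5  5  6  6  6
 4  0  0  1  2  2  3  4  5  6  6  7  7
 5  0  0  1  2  2  3  4  5  6  7  7  8
 4  0  0  1  2  2  3  4  5  6  7  8  8
dp[12][11] = 8. One LCS (by backtracking along matches): 5, 5, 2, 2, 5, 5, 4, 5.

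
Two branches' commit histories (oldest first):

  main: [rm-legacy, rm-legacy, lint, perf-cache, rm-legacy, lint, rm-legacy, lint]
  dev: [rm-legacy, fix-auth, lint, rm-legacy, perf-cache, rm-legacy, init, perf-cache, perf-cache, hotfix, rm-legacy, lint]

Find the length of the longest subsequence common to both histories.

6

One common subsequence of length 6: rm-legacy at main[1]=dev[1] → rm-legacy at main[2]=dev[4] → perf-cache at main[4]=dev[5] → rm-legacy at main[5]=dev[6] → rm-legacy at main[7]=dev[11] → lint at main[8]=dev[12]. dp[8][12] = 6 confirms this is the maximum.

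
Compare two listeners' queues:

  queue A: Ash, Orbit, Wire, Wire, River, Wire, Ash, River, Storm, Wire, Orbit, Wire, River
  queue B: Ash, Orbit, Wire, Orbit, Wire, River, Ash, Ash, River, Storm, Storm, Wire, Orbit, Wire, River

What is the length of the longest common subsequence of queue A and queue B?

12

Pick Ash (queue A #1, queue B #1), Orbit (queue A #2, queue B #2), Wire (queue A #3, queue B #3), Wire (queue A #4, queue B #5), River (queue A #5, queue B #6), Ash (queue A #7, queue B #8), River (queue A #8, queue B #9), Storm (queue A #9, queue B #11), Wire (queue A #10, queue B #12), Orbit (queue A #11, queue B #13), Wire (queue A #12, queue B #14), River (queue A #13, queue B #15); all 12 songs appear in both, in order. Since dp[13][15] = 12, nothing longer is possible.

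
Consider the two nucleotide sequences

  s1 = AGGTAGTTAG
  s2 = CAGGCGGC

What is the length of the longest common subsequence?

One common subsequence of length 5: A (s1 #1, s2 #2), then G (s1 #2, s2 #3), then G (s1 #3, s2 #4), then G (s1 #6, s2 #6), then G (s1 #10, s2 #7), and the DP table's final entry dp[10][8] is also 5, so no common subsequence is longer.

5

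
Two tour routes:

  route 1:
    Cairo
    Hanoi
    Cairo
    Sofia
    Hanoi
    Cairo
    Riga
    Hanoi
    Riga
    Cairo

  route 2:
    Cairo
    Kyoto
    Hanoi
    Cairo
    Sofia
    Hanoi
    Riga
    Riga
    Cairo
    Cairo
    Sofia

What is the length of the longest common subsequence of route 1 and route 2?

One common subsequence of length 8: Cairo [1,1], Hanoi [2,3], Cairo [3,4], Sofia [4,5], Hanoi [5,6], Riga [7,7], Riga [9,8], Cairo [10,10]. Since dp[10][11] = 8, nothing longer is possible.

8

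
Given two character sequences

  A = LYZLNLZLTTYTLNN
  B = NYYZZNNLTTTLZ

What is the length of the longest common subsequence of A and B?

8

One common subsequence of length 8: Y at A[2]=B[3]; then Z at A[3]=B[5]; then N at A[5]=B[7]; then L at A[8]=B[8]; then T at A[9]=B[9]; then T at A[10]=B[10]; then T at A[12]=B[11]; then L at A[13]=B[12]. Since dp[15][13] = 8, nothing longer is possible.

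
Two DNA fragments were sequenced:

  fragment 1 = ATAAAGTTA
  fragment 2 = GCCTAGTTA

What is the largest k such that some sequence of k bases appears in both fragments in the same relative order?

6

Match T [2,4], A [5,5], G [6,6], T [7,7], T [8,8], A [9,9] — 6 bases in the same relative order in both. Since dp[9][9] = 6, nothing longer is possible.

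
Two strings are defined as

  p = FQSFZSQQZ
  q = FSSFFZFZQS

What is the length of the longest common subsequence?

5

One common subsequence of length 5: F at p[1]=q[1]; then S at p[3]=q[3]; then F at p[4]=q[7]; then Z at p[5]=q[8]; then S at p[6]=q[10]. The LCS DP gives dp[9][10] = 5, so this is optimal.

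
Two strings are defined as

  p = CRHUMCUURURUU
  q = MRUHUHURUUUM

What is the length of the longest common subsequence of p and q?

8

One common subsequence of length 8: R [2,2], H [3,4], U [4,5], U [8,7], R [9,8], U [10,9], U [12,10], U [13,11]. The LCS DP gives dp[13][12] = 8, so this is optimal.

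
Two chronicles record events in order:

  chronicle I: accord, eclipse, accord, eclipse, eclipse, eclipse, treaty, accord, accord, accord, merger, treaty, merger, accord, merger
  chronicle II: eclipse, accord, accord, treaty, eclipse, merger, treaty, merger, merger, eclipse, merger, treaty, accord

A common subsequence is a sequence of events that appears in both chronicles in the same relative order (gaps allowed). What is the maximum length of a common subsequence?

Match accord (chronicle I #1, chronicle II #2), then accord (chronicle I #3, chronicle II #3), then eclipse (chronicle I #4, chronicle II #5), then eclipse (chronicle I #6, chronicle II #10), then merger (chronicle I #11, chronicle II #11), then treaty (chronicle I #12, chronicle II #12), then accord (chronicle I #14, chronicle II #13) — 7 events in the same relative order in both, and the DP table's final entry dp[15][13] is also 7, so no common subsequence is longer.

7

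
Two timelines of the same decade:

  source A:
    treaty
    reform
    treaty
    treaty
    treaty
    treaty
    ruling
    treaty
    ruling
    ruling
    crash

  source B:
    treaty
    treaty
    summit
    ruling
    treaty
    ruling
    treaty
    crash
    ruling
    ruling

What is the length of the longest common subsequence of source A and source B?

Match treaty (source A #1, source B #1); then treaty (source A #3, source B #2); then treaty (source A #6, source B #5); then ruling (source A #7, source B #6); then treaty (source A #8, source B #7); then ruling (source A #9, source B #9); then ruling (source A #10, source B #10) — 7 events in the same relative order in both. The LCS DP gives dp[11][10] = 7, so this is optimal.

7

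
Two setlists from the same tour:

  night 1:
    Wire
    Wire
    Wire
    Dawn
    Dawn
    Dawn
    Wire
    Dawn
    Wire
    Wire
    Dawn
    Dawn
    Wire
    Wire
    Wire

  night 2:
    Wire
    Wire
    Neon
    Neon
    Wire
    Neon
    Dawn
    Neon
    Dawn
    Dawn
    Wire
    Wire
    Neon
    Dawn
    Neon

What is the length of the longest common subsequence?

Match Wire at night 1[1]=night 2[1], Wire at night 1[2]=night 2[2], Wire at night 1[3]=night 2[5], Dawn at night 1[4]=night 2[7], Dawn at night 1[5]=night 2[9], Dawn at night 1[6]=night 2[10], Wire at night 1[7]=night 2[11], Wire at night 1[9]=night 2[12], Dawn at night 1[11]=night 2[14] — 9 songs in the same relative order in both. Since dp[15][15] = 9, nothing longer is possible.

9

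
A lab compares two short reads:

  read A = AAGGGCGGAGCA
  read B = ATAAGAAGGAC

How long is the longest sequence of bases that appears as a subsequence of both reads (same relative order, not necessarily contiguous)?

7

One common subsequence of length 7: A [1,3] → A [2,4] → G [3,5] → G [7,8] → G [8,9] → A [9,10] → C [11,11]. dp[12][11] = 7 confirms this is the maximum.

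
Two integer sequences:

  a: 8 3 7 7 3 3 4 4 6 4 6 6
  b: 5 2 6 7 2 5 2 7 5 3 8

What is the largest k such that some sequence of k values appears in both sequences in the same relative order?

3

Pick 7 [3,4], 7 [4,8], 3 [5,10]; all 3 values appear in both, in order. Since dp[12][11] = 3, nothing longer is possible.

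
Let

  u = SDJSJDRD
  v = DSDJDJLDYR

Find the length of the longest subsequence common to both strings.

6

Let dp[i][j] be the LCS length of the first i characters of u and the first j characters of v. dp[i][j] = dp[i-1][j-1]+1 when the i-th and j-th characters match, else max(dp[i-1][j], dp[i][j-1]).
    ·  D  S  D  J  D  J  L  D  Y  R
 ·  0  0  0  0  0  0  0  0  0  0  0
 S  0  0  1  1  1  1  1  1  1  1  1
 D  0  1  1  2  2  2  2  2  2  2  2
 J  0  1  1  2  3  3  3  3  3  3  3
 S  0  1  2  2  3  3  3  3  3  3  3
 J  0  1  2  2  3  3  4  4  4  4  4
 D  0  1  2  3  3  4  4  4  5  5  5
 R  0  1  2  3  3  4  4  4  5  5  6
 D  0  1  2  3  3  4  4  4  5  5  6
dp[8][10] = 6. One LCS (by backtracking along matches): SDJJDR.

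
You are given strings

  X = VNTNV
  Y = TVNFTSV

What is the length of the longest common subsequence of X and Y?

One common subsequence of length 4: V (X #1, Y #2), then N (X #2, Y #3), then T (X #3, Y #5), then V (X #5, Y #7), and the DP table's final entry dp[5][7] is also 4, so no common subsequence is longer.

4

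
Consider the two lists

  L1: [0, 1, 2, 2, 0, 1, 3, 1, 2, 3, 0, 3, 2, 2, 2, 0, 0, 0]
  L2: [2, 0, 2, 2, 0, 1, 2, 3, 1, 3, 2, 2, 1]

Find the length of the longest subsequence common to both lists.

10

Pick 0 [1,2], 2 [3,3], 2 [4,4], 0 [5,5], 1 [6,6], 3 [7,8], 1 [8,9], 3 [12,10], 2 [13,11], 2 [14,12]; all 10 values appear in both, in order. The LCS DP gives dp[18][13] = 10, so this is optimal.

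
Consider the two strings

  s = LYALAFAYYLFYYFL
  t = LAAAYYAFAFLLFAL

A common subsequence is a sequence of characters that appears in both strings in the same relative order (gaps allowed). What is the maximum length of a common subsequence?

9

Match L (s #1, t #1), then A (s #3, t #2), then A (s #5, t #3), then A (s #7, t #4), then Y (s #8, t #5), then Y (s #9, t #6), then L (s #10, t #12), then F (s #11, t #13), then L (s #15, t #15) — 9 characters in the same relative order in both, and the DP table's final entry dp[15][15] is also 9, so no common subsequence is longer.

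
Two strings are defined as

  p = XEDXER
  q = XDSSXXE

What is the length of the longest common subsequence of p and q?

Taking X at p[1]=q[1], then D at p[3]=q[2], then X at p[4]=q[6], then E at p[5]=q[7] gives a common subsequence of length 4, and the DP table's final entry dp[6][7] is also 4, so no common subsequence is longer.

4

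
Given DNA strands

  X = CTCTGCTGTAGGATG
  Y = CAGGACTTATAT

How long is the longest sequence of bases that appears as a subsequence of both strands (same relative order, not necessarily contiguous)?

8

Taking C (X #1, Y #1), G (X #5, Y #4), C (X #6, Y #6), T (X #7, Y #7), T (X #9, Y #8), A (X #10, Y #9), A (X #13, Y #11), T (X #14, Y #12) gives a common subsequence of length 8. The LCS DP gives dp[15][12] = 8, so this is optimal.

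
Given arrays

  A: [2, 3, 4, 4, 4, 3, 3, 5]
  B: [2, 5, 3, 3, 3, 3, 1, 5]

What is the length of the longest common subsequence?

Taking 2 (A #1, B #1), then 3 (A #2, B #4), then 3 (A #6, B #5), then 3 (A #7, B #6), then 5 (A #8, B #8) gives a common subsequence of length 5. dp[8][8] = 5 confirms this is the maximum.

5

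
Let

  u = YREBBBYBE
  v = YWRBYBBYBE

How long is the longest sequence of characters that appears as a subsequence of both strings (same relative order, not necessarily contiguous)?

One common subsequence of length 8: Y (u #1, v #1) → R (u #2, v #3) → B (u #4, v #4) → B (u #5, v #6) → B (u #6, v #7) → Y (u #7, v #8) → B (u #8, v #9) → E (u #9, v #10). dp[9][10] = 8 confirms this is the maximum.

8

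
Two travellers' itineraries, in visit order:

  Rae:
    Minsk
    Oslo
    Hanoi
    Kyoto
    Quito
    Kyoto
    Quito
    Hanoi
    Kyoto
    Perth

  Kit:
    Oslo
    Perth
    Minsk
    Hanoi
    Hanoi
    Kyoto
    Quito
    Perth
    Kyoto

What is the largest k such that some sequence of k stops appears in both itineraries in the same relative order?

One common subsequence of length 5: Minsk [1,3] → Hanoi [3,5] → Kyoto [4,6] → Quito [5,7] → Kyoto [9,9]. dp[10][9] = 5 confirms this is the maximum.

5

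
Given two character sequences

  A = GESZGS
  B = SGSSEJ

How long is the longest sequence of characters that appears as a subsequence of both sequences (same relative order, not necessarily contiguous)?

Let dp[i][j] be the LCS length of the first i characters of A and the first j characters of B. dp[i][j] = dp[i-1][j-1]+1 when the i-th and j-th characters match, else max(dp[i-1][j], dp[i][j-1]).
    ·  S  G  S  S  E  J
 ·  0  0  0  0  0  0  0
 G  0  0  1  1  1  1  1
 E  0  0  1  1  1  2  2
 S  0  1  1  2  2  2  2
 Z  0  1  1  2  2  2  2
 G  0  1  2  2  2  2  2
 S  0  1  2  3  3  3  3
dp[6][6] = 3. One LCS (by backtracking along matches): GSS.

3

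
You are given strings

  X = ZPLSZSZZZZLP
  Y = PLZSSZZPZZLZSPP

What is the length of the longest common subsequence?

Match P at X[2]=Y[1]; then L at X[3]=Y[2]; then S at X[4]=Y[4]; then S at X[6]=Y[5]; then Z at X[7]=Y[6]; then Z at X[8]=Y[7]; then Z at X[9]=Y[9]; then Z at X[10]=Y[10]; then L at X[11]=Y[11]; then P at X[12]=Y[15] — 10 characters in the same relative order in both. dp[12][15] = 10 confirms this is the maximum.

10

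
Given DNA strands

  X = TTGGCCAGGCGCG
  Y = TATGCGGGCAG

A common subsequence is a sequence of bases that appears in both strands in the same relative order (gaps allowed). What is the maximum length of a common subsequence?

Taking T [1,1], then T [2,3], then G [4,4], then C [6,5], then G [8,6], then G [9,7], then G [11,8], then C [12,9], then G [13,11] gives a common subsequence of length 9. Since dp[13][11] = 9, nothing longer is possible.

9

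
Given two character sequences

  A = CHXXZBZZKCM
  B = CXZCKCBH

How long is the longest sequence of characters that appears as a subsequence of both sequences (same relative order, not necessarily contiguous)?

5

One common subsequence of length 5: C [1,1]; then X [4,2]; then Z [5,3]; then K [9,5]; then C [10,6]. The LCS DP gives dp[11][8] = 5, so this is optimal.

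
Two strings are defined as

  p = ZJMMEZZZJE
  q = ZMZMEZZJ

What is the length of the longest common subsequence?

7

Let dp[i][j] be the LCS length of the first i characters of p and the first j characters of q. dp[i][j] = dp[i-1][j-1]+1 when the i-th and j-th characters match, else max(dp[i-1][j], dp[i][j-1]).
    ·  Z  M  Z  M  E  Z  Z  J
 ·  0  0  0  0  0  0  0  0  0
 Z  0  1  1  1  1  1  1  1  1
 J  0  1  1  1  1  1  1  1  2
 M  0  1  2  2  2  2  2  2  2
 M  0  1  2  2  3  3  3  3  3
 E  0  1  2  2  3  4  4  4  4
 Z  0  1  2  3  3  4  5  5  5
 Z  0  1  2  3  3  4  5  6  6
 Z  0  1  2  3  3  4  5  6  6
 J  0  1  2  3  3  4  5  6  7
 E  0  1  2  3  3  4  5  6  7
dp[10][8] = 7. One LCS (by backtracking along matches): ZMMEZZJ.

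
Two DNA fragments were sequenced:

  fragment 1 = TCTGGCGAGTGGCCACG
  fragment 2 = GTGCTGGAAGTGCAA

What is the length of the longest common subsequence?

11

One common subsequence of length 11: T at fragment 1[1]=fragment 2[2], then C at fragment 1[2]=fragment 2[4], then T at fragment 1[3]=fragment 2[5], then G at fragment 1[4]=fragment 2[6], then G at fragment 1[5]=fragment 2[7], then A at fragment 1[8]=fragment 2[9], then G at fragment 1[9]=fragment 2[10], then T at fragment 1[10]=fragment 2[11], then G at fragment 1[12]=fragment 2[12], then C at fragment 1[13]=fragment 2[13], then A at fragment 1[15]=fragment 2[15]. Since dp[17][15] = 11, nothing longer is possible.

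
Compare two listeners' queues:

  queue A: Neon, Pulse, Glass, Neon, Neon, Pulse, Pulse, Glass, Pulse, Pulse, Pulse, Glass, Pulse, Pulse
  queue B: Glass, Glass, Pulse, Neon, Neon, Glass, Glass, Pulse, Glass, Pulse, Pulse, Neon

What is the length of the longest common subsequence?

One common subsequence of length 8: Pulse [2,3], then Neon [4,4], then Neon [5,5], then Glass [8,7], then Pulse [11,8], then Glass [12,9], then Pulse [13,10], then Pulse [14,11]. The LCS DP gives dp[14][12] = 8, so this is optimal.

8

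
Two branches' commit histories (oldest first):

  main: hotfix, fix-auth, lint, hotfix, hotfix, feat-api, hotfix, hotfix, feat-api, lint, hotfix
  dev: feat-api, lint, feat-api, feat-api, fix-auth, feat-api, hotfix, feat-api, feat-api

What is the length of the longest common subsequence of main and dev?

One common subsequence of length 4: fix-auth (main #2, dev #5), hotfix (main #5, dev #7), feat-api (main #6, dev #8), feat-api (main #9, dev #9). The LCS DP gives dp[11][9] = 4, so this is optimal.

4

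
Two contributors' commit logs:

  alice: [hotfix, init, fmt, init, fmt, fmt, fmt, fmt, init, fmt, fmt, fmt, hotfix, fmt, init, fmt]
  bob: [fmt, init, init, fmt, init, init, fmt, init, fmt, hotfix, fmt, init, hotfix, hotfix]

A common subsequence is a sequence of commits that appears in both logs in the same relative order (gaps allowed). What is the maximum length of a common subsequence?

9

Match init at alice[2]=bob[3], fmt at alice[3]=bob[4], init at alice[4]=bob[6], fmt at alice[8]=bob[7], init at alice[9]=bob[8], fmt at alice[12]=bob[9], hotfix at alice[13]=bob[10], fmt at alice[14]=bob[11], init at alice[15]=bob[12] — 9 commits in the same relative order in both. Since dp[16][14] = 9, nothing longer is possible.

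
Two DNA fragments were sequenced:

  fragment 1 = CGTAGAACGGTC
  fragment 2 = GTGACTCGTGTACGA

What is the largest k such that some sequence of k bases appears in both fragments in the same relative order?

9

Taking G (fragment 1 #2, fragment 2 #1), then T (fragment 1 #3, fragment 2 #2), then G (fragment 1 #5, fragment 2 #3), then A (fragment 1 #6, fragment 2 #4), then C (fragment 1 #8, fragment 2 #7), then G (fragment 1 #9, fragment 2 #8), then G (fragment 1 #10, fragment 2 #10), then T (fragment 1 #11, fragment 2 #11), then C (fragment 1 #12, fragment 2 #13) gives a common subsequence of length 9. dp[12][15] = 9 confirms this is the maximum.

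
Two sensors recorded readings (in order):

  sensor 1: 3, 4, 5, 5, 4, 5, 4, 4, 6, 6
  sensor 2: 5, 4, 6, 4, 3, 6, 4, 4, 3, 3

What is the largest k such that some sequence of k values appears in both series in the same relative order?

4

Match 4 [2,2], 4 [5,4], 4 [7,7], 4 [8,8] — 4 values in the same relative order in both. dp[10][10] = 4 confirms this is the maximum.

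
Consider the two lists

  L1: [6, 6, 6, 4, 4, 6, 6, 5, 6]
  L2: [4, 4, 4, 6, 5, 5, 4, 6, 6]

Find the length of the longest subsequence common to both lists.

Let dp[i][j] be the LCS length of the first i values of L1 and the first j values of L2. dp[i][j] = dp[i-1][j-1]+1 when the i-th and j-th values match, else max(dp[i-1][j], dp[i][j-1]).
    ·  4  4  4  6  5  5  4  6  6
 ·  0  0  0  0  0  0  0  0  0  0
 6  0  0  0  0  1  1  1  1  1  1
 6  0  0  0  0  1  1  1  1  2  2
 6  0  0  0  0  1  1  1  1  2  3
 4  0  1  1  1  1  1  1  2  2  3
 4  0  1  2  2  2  2  2  2  2  3
 6  0  1  2  2  3  3  3  3  3  3
 6  0  1  2  2  3  3  3  3  4  4
 5  0  1  2  2  3  4  4  4  4  4
 6  0  1  2  2  3  4  4  4  5  5
dp[9][9] = 5. One LCS (by backtracking along matches): 4, 4, 6, 6, 6.

5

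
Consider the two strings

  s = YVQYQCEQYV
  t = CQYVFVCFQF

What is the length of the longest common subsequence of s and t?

4

Let dp[i][j] be the LCS length of the first i characters of s and the first j characters of t. dp[i][j] = dp[i-1][j-1]+1 when the i-th and j-th characters match, else max(dp[i-1][j], dp[i][j-1]).
    ·  C  Q  Y  V  F  V  C  F  Q  F
 ·  0  0  0  0  0  0  0  0  0  0  0
 Y  0  0  0  1  1  1  1  1  1  1  1
 V  0  0  0  1  2  2  2  2  2  2  2
 Q  0  0  1  1  2  2  2  2  2  3  3
 Y  0  0  1  2  2  2  2  2  2  3  3
 Q  0  0  1  2  2  2  2  2  2  3  3
 C  0  1  1  2  2  2  2  3  3  3  3
 E  0  1  1  2  2  2  2  3  3  3  3
 Q  0  1  2  2  2  2  2  3  3  4  4
 Y  0  1  2  3  3  3  3  3  3  4  4
 V  0  1  2  3  4  4  4  4  4  4  4
dp[10][10] = 4. One LCS (by backtracking along matches): YVCQ.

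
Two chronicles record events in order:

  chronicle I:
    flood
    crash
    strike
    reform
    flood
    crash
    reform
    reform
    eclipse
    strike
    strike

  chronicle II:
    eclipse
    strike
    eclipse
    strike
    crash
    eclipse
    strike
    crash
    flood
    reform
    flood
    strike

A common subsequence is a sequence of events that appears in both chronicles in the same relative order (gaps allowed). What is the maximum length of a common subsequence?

Match crash at chronicle I[2]=chronicle II[5], then strike at chronicle I[3]=chronicle II[7], then reform at chronicle I[4]=chronicle II[10], then flood at chronicle I[5]=chronicle II[11], then strike at chronicle I[11]=chronicle II[12] — 5 events in the same relative order in both. The LCS DP gives dp[11][12] = 5, so this is optimal.

5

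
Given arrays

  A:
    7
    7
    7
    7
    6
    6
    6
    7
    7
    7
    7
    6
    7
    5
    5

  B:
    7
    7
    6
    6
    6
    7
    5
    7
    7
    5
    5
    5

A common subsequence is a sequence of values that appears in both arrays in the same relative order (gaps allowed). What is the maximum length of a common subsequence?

10

Taking 7 (A #3, B #1), 7 (A #4, B #2), 6 (A #5, B #3), 6 (A #6, B #4), 6 (A #7, B #5), 7 (A #8, B #6), 7 (A #9, B #8), 7 (A #10, B #9), 5 (A #14, B #11), 5 (A #15, B #12) gives a common subsequence of length 10. Since dp[15][12] = 10, nothing longer is possible.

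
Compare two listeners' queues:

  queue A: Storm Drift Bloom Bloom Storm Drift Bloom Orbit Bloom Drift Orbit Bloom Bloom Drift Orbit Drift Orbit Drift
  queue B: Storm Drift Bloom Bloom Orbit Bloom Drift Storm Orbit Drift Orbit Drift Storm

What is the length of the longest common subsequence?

Taking Storm at queue A[1]=queue B[1], then Drift at queue A[2]=queue B[2], then Bloom at queue A[4]=queue B[3], then Bloom at queue A[7]=queue B[4], then Orbit at queue A[8]=queue B[5], then Bloom at queue A[9]=queue B[6], then Drift at queue A[10]=queue B[7], then Orbit at queue A[11]=queue B[9], then Drift at queue A[14]=queue B[10], then Orbit at queue A[15]=queue B[11], then Drift at queue A[16]=queue B[12] gives a common subsequence of length 11. The LCS DP gives dp[18][13] = 11, so this is optimal.

11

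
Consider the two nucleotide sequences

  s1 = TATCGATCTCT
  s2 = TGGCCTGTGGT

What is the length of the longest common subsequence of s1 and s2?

5

Let dp[i][j] be the LCS length of the first i bases of s1 and the first j bases of s2. dp[i][j] = dp[i-1][j-1]+1 when the i-th and j-th bases match, else max(dp[i-1][j], dp[i][j-1]).
    ·  T  G  G  C  C  T  G  T  G  G  T
 ·  0  0  0  0  0  0  0  0  0  0  0  0
 T  0  1  1  1  1  1  1  1  1  1  1  1
 A  0  1  1  1  1  1  1  1  1  1  1  1
 T  0  1  1  1  1  1  2  2  2  2  2  2
 C  0  1  1  1  2  2  2  2  2  2  2  2
 G  0  1  2  2  2  2  2  3  3  3  3  3
 A  0  1  2  2  2  2  2  3  3  3  3  3
 T  0  1  2  2  2  2  3  3  4  4  4  4
 C  0  1  2  2  3  3  3  3  4  4  4  4
 T  0  1  2  2  3  3  4  4  4  4  4  5
 C  0  1  2  2  3  4  4  4  4  4  4  5
 T  0  1  2  2  3  4  5  5  5  5  5  5
dp[11][11] = 5. One LCS (by backtracking along matches): TTGTT.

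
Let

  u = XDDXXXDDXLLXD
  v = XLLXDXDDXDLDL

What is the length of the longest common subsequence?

One common subsequence of length 8: X [1,4]; then D [3,5]; then X [6,6]; then D [7,7]; then D [8,8]; then X [9,9]; then L [10,11]; then L [11,13], and the DP table's final entry dp[13][13] is also 8, so no common subsequence is longer.

8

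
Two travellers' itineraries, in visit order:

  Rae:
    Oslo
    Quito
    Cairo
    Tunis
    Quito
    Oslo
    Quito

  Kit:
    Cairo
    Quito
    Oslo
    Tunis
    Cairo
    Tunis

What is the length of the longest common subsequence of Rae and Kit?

3

Taking Oslo [1,3]; then Cairo [3,5]; then Tunis [4,6] gives a common subsequence of length 3, and the DP table's final entry dp[7][6] is also 3, so no common subsequence is longer.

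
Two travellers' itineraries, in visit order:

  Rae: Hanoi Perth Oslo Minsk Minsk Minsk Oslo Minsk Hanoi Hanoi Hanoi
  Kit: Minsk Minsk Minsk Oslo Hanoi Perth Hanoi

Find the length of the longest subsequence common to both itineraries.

6

One common subsequence of length 6: Minsk (Rae #4, Kit #1), then Minsk (Rae #5, Kit #2), then Minsk (Rae #6, Kit #3), then Oslo (Rae #7, Kit #4), then Hanoi (Rae #9, Kit #5), then Hanoi (Rae #11, Kit #7). dp[11][7] = 6 confirms this is the maximum.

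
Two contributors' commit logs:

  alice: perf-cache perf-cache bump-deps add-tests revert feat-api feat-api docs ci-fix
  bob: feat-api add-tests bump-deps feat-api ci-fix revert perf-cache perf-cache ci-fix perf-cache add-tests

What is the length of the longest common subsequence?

Match perf-cache at alice[1]=bob[8] → perf-cache at alice[2]=bob[10] → add-tests at alice[4]=bob[11] — 3 commits in the same relative order in both. The LCS DP gives dp[9][11] = 3, so this is optimal.

3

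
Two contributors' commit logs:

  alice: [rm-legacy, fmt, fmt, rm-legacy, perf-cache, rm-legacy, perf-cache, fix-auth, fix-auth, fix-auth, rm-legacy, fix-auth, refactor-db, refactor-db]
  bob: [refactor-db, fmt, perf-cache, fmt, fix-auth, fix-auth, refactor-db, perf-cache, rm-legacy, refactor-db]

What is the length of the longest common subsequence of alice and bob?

6

One common subsequence of length 6: fmt at alice[2]=bob[2], then fmt at alice[3]=bob[4], then fix-auth at alice[8]=bob[5], then fix-auth at alice[9]=bob[6], then rm-legacy at alice[11]=bob[9], then refactor-db at alice[14]=bob[10]. Since dp[14][10] = 6, nothing longer is possible.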